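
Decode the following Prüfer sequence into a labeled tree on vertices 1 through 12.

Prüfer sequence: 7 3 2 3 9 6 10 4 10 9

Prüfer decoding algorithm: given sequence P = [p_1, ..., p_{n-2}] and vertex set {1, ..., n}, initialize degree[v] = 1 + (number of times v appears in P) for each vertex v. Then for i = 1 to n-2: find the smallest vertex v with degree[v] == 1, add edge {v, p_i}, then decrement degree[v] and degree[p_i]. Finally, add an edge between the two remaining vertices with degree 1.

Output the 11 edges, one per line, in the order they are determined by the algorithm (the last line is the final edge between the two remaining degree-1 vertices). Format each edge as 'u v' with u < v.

Answer: 1 7
3 5
2 7
2 3
3 9
6 8
6 10
4 11
4 10
9 10
9 12

Derivation:
Initial degrees: {1:1, 2:2, 3:3, 4:2, 5:1, 6:2, 7:2, 8:1, 9:3, 10:3, 11:1, 12:1}
Step 1: smallest deg-1 vertex = 1, p_1 = 7. Add edge {1,7}. Now deg[1]=0, deg[7]=1.
Step 2: smallest deg-1 vertex = 5, p_2 = 3. Add edge {3,5}. Now deg[5]=0, deg[3]=2.
Step 3: smallest deg-1 vertex = 7, p_3 = 2. Add edge {2,7}. Now deg[7]=0, deg[2]=1.
Step 4: smallest deg-1 vertex = 2, p_4 = 3. Add edge {2,3}. Now deg[2]=0, deg[3]=1.
Step 5: smallest deg-1 vertex = 3, p_5 = 9. Add edge {3,9}. Now deg[3]=0, deg[9]=2.
Step 6: smallest deg-1 vertex = 8, p_6 = 6. Add edge {6,8}. Now deg[8]=0, deg[6]=1.
Step 7: smallest deg-1 vertex = 6, p_7 = 10. Add edge {6,10}. Now deg[6]=0, deg[10]=2.
Step 8: smallest deg-1 vertex = 11, p_8 = 4. Add edge {4,11}. Now deg[11]=0, deg[4]=1.
Step 9: smallest deg-1 vertex = 4, p_9 = 10. Add edge {4,10}. Now deg[4]=0, deg[10]=1.
Step 10: smallest deg-1 vertex = 10, p_10 = 9. Add edge {9,10}. Now deg[10]=0, deg[9]=1.
Final: two remaining deg-1 vertices are 9, 12. Add edge {9,12}.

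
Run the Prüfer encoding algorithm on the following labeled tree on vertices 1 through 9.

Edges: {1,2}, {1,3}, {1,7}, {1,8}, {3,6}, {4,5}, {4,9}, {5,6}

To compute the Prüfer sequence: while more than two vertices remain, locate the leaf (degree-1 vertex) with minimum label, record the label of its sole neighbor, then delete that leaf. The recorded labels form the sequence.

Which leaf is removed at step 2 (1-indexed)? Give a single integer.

Step 1: current leaves = {2,7,8,9}. Remove leaf 2 (neighbor: 1).
Step 2: current leaves = {7,8,9}. Remove leaf 7 (neighbor: 1).

Answer: 7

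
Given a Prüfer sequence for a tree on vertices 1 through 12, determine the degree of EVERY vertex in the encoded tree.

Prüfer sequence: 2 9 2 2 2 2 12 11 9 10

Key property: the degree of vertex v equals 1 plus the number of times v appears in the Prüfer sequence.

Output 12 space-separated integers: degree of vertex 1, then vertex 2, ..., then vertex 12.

Answer: 1 6 1 1 1 1 1 1 3 2 2 2

Derivation:
p_1 = 2: count[2] becomes 1
p_2 = 9: count[9] becomes 1
p_3 = 2: count[2] becomes 2
p_4 = 2: count[2] becomes 3
p_5 = 2: count[2] becomes 4
p_6 = 2: count[2] becomes 5
p_7 = 12: count[12] becomes 1
p_8 = 11: count[11] becomes 1
p_9 = 9: count[9] becomes 2
p_10 = 10: count[10] becomes 1
Degrees (1 + count): deg[1]=1+0=1, deg[2]=1+5=6, deg[3]=1+0=1, deg[4]=1+0=1, deg[5]=1+0=1, deg[6]=1+0=1, deg[7]=1+0=1, deg[8]=1+0=1, deg[9]=1+2=3, deg[10]=1+1=2, deg[11]=1+1=2, deg[12]=1+1=2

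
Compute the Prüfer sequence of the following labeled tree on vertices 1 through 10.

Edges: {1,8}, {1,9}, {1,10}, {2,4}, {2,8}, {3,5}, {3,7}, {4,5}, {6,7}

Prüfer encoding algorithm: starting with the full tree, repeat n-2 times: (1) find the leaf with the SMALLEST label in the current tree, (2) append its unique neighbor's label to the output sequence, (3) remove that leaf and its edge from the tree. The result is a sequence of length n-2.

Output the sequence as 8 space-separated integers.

Step 1: leaves = {6,9,10}. Remove smallest leaf 6, emit neighbor 7.
Step 2: leaves = {7,9,10}. Remove smallest leaf 7, emit neighbor 3.
Step 3: leaves = {3,9,10}. Remove smallest leaf 3, emit neighbor 5.
Step 4: leaves = {5,9,10}. Remove smallest leaf 5, emit neighbor 4.
Step 5: leaves = {4,9,10}. Remove smallest leaf 4, emit neighbor 2.
Step 6: leaves = {2,9,10}. Remove smallest leaf 2, emit neighbor 8.
Step 7: leaves = {8,9,10}. Remove smallest leaf 8, emit neighbor 1.
Step 8: leaves = {9,10}. Remove smallest leaf 9, emit neighbor 1.
Done: 2 vertices remain (1, 10). Sequence = [7 3 5 4 2 8 1 1]

Answer: 7 3 5 4 2 8 1 1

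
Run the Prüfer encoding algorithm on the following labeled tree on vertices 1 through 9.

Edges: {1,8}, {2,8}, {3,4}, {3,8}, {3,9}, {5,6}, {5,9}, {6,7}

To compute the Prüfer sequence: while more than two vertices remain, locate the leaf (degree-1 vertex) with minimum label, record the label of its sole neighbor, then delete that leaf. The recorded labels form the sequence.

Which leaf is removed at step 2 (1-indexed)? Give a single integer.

Step 1: current leaves = {1,2,4,7}. Remove leaf 1 (neighbor: 8).
Step 2: current leaves = {2,4,7}. Remove leaf 2 (neighbor: 8).

Answer: 2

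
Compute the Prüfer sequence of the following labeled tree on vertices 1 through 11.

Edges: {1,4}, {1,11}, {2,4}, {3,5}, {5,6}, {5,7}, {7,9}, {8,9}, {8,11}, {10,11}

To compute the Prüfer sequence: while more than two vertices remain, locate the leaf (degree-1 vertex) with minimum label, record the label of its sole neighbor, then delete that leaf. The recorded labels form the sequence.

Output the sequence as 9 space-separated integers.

Answer: 4 5 1 11 5 7 9 8 11

Derivation:
Step 1: leaves = {2,3,6,10}. Remove smallest leaf 2, emit neighbor 4.
Step 2: leaves = {3,4,6,10}. Remove smallest leaf 3, emit neighbor 5.
Step 3: leaves = {4,6,10}. Remove smallest leaf 4, emit neighbor 1.
Step 4: leaves = {1,6,10}. Remove smallest leaf 1, emit neighbor 11.
Step 5: leaves = {6,10}. Remove smallest leaf 6, emit neighbor 5.
Step 6: leaves = {5,10}. Remove smallest leaf 5, emit neighbor 7.
Step 7: leaves = {7,10}. Remove smallest leaf 7, emit neighbor 9.
Step 8: leaves = {9,10}. Remove smallest leaf 9, emit neighbor 8.
Step 9: leaves = {8,10}. Remove smallest leaf 8, emit neighbor 11.
Done: 2 vertices remain (10, 11). Sequence = [4 5 1 11 5 7 9 8 11]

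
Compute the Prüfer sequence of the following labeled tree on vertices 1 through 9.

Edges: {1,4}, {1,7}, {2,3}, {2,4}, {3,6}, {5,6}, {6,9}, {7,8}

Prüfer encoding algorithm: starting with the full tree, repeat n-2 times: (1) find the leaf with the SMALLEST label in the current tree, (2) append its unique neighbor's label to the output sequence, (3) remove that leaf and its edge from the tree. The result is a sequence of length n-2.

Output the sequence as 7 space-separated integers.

Answer: 6 7 1 4 2 3 6

Derivation:
Step 1: leaves = {5,8,9}. Remove smallest leaf 5, emit neighbor 6.
Step 2: leaves = {8,9}. Remove smallest leaf 8, emit neighbor 7.
Step 3: leaves = {7,9}. Remove smallest leaf 7, emit neighbor 1.
Step 4: leaves = {1,9}. Remove smallest leaf 1, emit neighbor 4.
Step 5: leaves = {4,9}. Remove smallest leaf 4, emit neighbor 2.
Step 6: leaves = {2,9}. Remove smallest leaf 2, emit neighbor 3.
Step 7: leaves = {3,9}. Remove smallest leaf 3, emit neighbor 6.
Done: 2 vertices remain (6, 9). Sequence = [6 7 1 4 2 3 6]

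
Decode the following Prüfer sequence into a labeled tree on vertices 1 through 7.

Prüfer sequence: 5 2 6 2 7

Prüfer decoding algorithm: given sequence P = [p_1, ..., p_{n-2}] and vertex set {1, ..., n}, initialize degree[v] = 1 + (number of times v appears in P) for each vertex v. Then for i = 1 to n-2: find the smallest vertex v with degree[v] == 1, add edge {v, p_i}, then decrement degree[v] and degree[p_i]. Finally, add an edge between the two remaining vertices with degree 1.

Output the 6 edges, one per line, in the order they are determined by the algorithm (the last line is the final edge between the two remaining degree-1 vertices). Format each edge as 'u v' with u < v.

Initial degrees: {1:1, 2:3, 3:1, 4:1, 5:2, 6:2, 7:2}
Step 1: smallest deg-1 vertex = 1, p_1 = 5. Add edge {1,5}. Now deg[1]=0, deg[5]=1.
Step 2: smallest deg-1 vertex = 3, p_2 = 2. Add edge {2,3}. Now deg[3]=0, deg[2]=2.
Step 3: smallest deg-1 vertex = 4, p_3 = 6. Add edge {4,6}. Now deg[4]=0, deg[6]=1.
Step 4: smallest deg-1 vertex = 5, p_4 = 2. Add edge {2,5}. Now deg[5]=0, deg[2]=1.
Step 5: smallest deg-1 vertex = 2, p_5 = 7. Add edge {2,7}. Now deg[2]=0, deg[7]=1.
Final: two remaining deg-1 vertices are 6, 7. Add edge {6,7}.

Answer: 1 5
2 3
4 6
2 5
2 7
6 7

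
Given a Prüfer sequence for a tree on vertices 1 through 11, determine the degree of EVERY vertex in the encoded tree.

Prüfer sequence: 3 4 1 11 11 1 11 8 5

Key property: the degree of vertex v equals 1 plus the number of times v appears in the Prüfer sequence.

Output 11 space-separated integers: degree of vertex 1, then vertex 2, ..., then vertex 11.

Answer: 3 1 2 2 2 1 1 2 1 1 4

Derivation:
p_1 = 3: count[3] becomes 1
p_2 = 4: count[4] becomes 1
p_3 = 1: count[1] becomes 1
p_4 = 11: count[11] becomes 1
p_5 = 11: count[11] becomes 2
p_6 = 1: count[1] becomes 2
p_7 = 11: count[11] becomes 3
p_8 = 8: count[8] becomes 1
p_9 = 5: count[5] becomes 1
Degrees (1 + count): deg[1]=1+2=3, deg[2]=1+0=1, deg[3]=1+1=2, deg[4]=1+1=2, deg[5]=1+1=2, deg[6]=1+0=1, deg[7]=1+0=1, deg[8]=1+1=2, deg[9]=1+0=1, deg[10]=1+0=1, deg[11]=1+3=4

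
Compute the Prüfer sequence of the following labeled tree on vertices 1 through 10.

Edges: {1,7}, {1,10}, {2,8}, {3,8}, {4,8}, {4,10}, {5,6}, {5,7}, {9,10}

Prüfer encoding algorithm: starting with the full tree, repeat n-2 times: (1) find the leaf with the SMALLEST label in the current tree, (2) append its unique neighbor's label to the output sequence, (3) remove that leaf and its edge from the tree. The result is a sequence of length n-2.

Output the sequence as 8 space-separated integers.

Step 1: leaves = {2,3,6,9}. Remove smallest leaf 2, emit neighbor 8.
Step 2: leaves = {3,6,9}. Remove smallest leaf 3, emit neighbor 8.
Step 3: leaves = {6,8,9}. Remove smallest leaf 6, emit neighbor 5.
Step 4: leaves = {5,8,9}. Remove smallest leaf 5, emit neighbor 7.
Step 5: leaves = {7,8,9}. Remove smallest leaf 7, emit neighbor 1.
Step 6: leaves = {1,8,9}. Remove smallest leaf 1, emit neighbor 10.
Step 7: leaves = {8,9}. Remove smallest leaf 8, emit neighbor 4.
Step 8: leaves = {4,9}. Remove smallest leaf 4, emit neighbor 10.
Done: 2 vertices remain (9, 10). Sequence = [8 8 5 7 1 10 4 10]

Answer: 8 8 5 7 1 10 4 10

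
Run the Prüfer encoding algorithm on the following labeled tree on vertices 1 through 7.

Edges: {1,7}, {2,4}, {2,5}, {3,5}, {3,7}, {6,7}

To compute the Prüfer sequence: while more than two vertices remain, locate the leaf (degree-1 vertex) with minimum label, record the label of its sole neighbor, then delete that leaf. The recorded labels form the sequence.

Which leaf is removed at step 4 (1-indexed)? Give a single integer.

Answer: 5

Derivation:
Step 1: current leaves = {1,4,6}. Remove leaf 1 (neighbor: 7).
Step 2: current leaves = {4,6}. Remove leaf 4 (neighbor: 2).
Step 3: current leaves = {2,6}. Remove leaf 2 (neighbor: 5).
Step 4: current leaves = {5,6}. Remove leaf 5 (neighbor: 3).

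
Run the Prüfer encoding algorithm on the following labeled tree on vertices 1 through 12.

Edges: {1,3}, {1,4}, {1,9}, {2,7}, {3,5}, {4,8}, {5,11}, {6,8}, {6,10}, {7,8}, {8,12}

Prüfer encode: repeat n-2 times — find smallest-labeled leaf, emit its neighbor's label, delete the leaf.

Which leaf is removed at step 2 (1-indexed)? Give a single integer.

Step 1: current leaves = {2,9,10,11,12}. Remove leaf 2 (neighbor: 7).
Step 2: current leaves = {7,9,10,11,12}. Remove leaf 7 (neighbor: 8).

Answer: 7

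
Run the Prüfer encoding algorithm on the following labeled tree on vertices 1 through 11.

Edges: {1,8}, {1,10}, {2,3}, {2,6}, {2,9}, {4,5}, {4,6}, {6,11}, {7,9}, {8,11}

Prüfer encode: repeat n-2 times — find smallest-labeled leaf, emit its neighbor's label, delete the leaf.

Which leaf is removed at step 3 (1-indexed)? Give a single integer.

Answer: 4

Derivation:
Step 1: current leaves = {3,5,7,10}. Remove leaf 3 (neighbor: 2).
Step 2: current leaves = {5,7,10}. Remove leaf 5 (neighbor: 4).
Step 3: current leaves = {4,7,10}. Remove leaf 4 (neighbor: 6).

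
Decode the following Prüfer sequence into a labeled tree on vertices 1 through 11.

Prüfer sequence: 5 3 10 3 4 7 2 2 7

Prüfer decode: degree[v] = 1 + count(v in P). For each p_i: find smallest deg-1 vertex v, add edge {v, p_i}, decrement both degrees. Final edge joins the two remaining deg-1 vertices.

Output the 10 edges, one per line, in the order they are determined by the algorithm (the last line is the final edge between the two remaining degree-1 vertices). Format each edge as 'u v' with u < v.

Answer: 1 5
3 5
6 10
3 8
3 4
4 7
2 9
2 10
2 7
7 11

Derivation:
Initial degrees: {1:1, 2:3, 3:3, 4:2, 5:2, 6:1, 7:3, 8:1, 9:1, 10:2, 11:1}
Step 1: smallest deg-1 vertex = 1, p_1 = 5. Add edge {1,5}. Now deg[1]=0, deg[5]=1.
Step 2: smallest deg-1 vertex = 5, p_2 = 3. Add edge {3,5}. Now deg[5]=0, deg[3]=2.
Step 3: smallest deg-1 vertex = 6, p_3 = 10. Add edge {6,10}. Now deg[6]=0, deg[10]=1.
Step 4: smallest deg-1 vertex = 8, p_4 = 3. Add edge {3,8}. Now deg[8]=0, deg[3]=1.
Step 5: smallest deg-1 vertex = 3, p_5 = 4. Add edge {3,4}. Now deg[3]=0, deg[4]=1.
Step 6: smallest deg-1 vertex = 4, p_6 = 7. Add edge {4,7}. Now deg[4]=0, deg[7]=2.
Step 7: smallest deg-1 vertex = 9, p_7 = 2. Add edge {2,9}. Now deg[9]=0, deg[2]=2.
Step 8: smallest deg-1 vertex = 10, p_8 = 2. Add edge {2,10}. Now deg[10]=0, deg[2]=1.
Step 9: smallest deg-1 vertex = 2, p_9 = 7. Add edge {2,7}. Now deg[2]=0, deg[7]=1.
Final: two remaining deg-1 vertices are 7, 11. Add edge {7,11}.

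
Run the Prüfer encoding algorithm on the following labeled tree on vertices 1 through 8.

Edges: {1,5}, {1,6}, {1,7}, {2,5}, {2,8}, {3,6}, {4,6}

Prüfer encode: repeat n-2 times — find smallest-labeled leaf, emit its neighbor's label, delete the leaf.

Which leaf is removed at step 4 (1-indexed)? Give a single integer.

Answer: 7

Derivation:
Step 1: current leaves = {3,4,7,8}. Remove leaf 3 (neighbor: 6).
Step 2: current leaves = {4,7,8}. Remove leaf 4 (neighbor: 6).
Step 3: current leaves = {6,7,8}. Remove leaf 6 (neighbor: 1).
Step 4: current leaves = {7,8}. Remove leaf 7 (neighbor: 1).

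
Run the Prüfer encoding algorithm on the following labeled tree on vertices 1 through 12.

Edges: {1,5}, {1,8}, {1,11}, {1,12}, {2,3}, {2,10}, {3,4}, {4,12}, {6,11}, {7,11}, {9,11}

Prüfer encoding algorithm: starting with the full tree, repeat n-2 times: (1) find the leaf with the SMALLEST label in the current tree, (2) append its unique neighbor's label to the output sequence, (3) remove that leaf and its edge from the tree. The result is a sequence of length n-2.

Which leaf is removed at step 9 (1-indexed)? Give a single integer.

Step 1: current leaves = {5,6,7,8,9,10}. Remove leaf 5 (neighbor: 1).
Step 2: current leaves = {6,7,8,9,10}. Remove leaf 6 (neighbor: 11).
Step 3: current leaves = {7,8,9,10}. Remove leaf 7 (neighbor: 11).
Step 4: current leaves = {8,9,10}. Remove leaf 8 (neighbor: 1).
Step 5: current leaves = {9,10}. Remove leaf 9 (neighbor: 11).
Step 6: current leaves = {10,11}. Remove leaf 10 (neighbor: 2).
Step 7: current leaves = {2,11}. Remove leaf 2 (neighbor: 3).
Step 8: current leaves = {3,11}. Remove leaf 3 (neighbor: 4).
Step 9: current leaves = {4,11}. Remove leaf 4 (neighbor: 12).

Answer: 4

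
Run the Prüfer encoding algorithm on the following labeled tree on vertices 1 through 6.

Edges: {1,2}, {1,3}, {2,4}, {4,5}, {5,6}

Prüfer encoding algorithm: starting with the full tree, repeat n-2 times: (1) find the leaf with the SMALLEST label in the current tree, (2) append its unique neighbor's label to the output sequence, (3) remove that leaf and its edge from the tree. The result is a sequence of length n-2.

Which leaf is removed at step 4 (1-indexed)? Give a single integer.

Step 1: current leaves = {3,6}. Remove leaf 3 (neighbor: 1).
Step 2: current leaves = {1,6}. Remove leaf 1 (neighbor: 2).
Step 3: current leaves = {2,6}. Remove leaf 2 (neighbor: 4).
Step 4: current leaves = {4,6}. Remove leaf 4 (neighbor: 5).

Answer: 4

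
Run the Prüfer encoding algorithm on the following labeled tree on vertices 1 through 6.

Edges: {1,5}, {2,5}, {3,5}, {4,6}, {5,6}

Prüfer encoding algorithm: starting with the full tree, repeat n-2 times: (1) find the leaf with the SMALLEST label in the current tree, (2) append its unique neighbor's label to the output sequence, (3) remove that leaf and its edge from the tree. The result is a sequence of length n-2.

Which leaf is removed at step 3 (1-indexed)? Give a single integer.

Answer: 3

Derivation:
Step 1: current leaves = {1,2,3,4}. Remove leaf 1 (neighbor: 5).
Step 2: current leaves = {2,3,4}. Remove leaf 2 (neighbor: 5).
Step 3: current leaves = {3,4}. Remove leaf 3 (neighbor: 5).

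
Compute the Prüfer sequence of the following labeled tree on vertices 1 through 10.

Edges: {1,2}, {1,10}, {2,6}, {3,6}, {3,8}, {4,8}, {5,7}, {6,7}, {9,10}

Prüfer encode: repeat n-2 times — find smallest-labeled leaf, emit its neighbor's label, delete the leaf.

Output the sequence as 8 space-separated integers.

Step 1: leaves = {4,5,9}. Remove smallest leaf 4, emit neighbor 8.
Step 2: leaves = {5,8,9}. Remove smallest leaf 5, emit neighbor 7.
Step 3: leaves = {7,8,9}. Remove smallest leaf 7, emit neighbor 6.
Step 4: leaves = {8,9}. Remove smallest leaf 8, emit neighbor 3.
Step 5: leaves = {3,9}. Remove smallest leaf 3, emit neighbor 6.
Step 6: leaves = {6,9}. Remove smallest leaf 6, emit neighbor 2.
Step 7: leaves = {2,9}. Remove smallest leaf 2, emit neighbor 1.
Step 8: leaves = {1,9}. Remove smallest leaf 1, emit neighbor 10.
Done: 2 vertices remain (9, 10). Sequence = [8 7 6 3 6 2 1 10]

Answer: 8 7 6 3 6 2 1 10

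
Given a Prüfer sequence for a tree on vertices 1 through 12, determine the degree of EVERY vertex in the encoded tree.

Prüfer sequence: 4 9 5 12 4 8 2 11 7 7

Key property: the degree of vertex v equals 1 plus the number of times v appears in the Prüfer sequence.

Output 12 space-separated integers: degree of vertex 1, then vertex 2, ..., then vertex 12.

p_1 = 4: count[4] becomes 1
p_2 = 9: count[9] becomes 1
p_3 = 5: count[5] becomes 1
p_4 = 12: count[12] becomes 1
p_5 = 4: count[4] becomes 2
p_6 = 8: count[8] becomes 1
p_7 = 2: count[2] becomes 1
p_8 = 11: count[11] becomes 1
p_9 = 7: count[7] becomes 1
p_10 = 7: count[7] becomes 2
Degrees (1 + count): deg[1]=1+0=1, deg[2]=1+1=2, deg[3]=1+0=1, deg[4]=1+2=3, deg[5]=1+1=2, deg[6]=1+0=1, deg[7]=1+2=3, deg[8]=1+1=2, deg[9]=1+1=2, deg[10]=1+0=1, deg[11]=1+1=2, deg[12]=1+1=2

Answer: 1 2 1 3 2 1 3 2 2 1 2 2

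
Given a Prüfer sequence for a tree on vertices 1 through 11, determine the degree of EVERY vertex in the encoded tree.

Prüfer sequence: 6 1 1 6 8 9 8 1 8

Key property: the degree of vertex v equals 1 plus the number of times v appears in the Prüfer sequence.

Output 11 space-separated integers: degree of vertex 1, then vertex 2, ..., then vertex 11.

p_1 = 6: count[6] becomes 1
p_2 = 1: count[1] becomes 1
p_3 = 1: count[1] becomes 2
p_4 = 6: count[6] becomes 2
p_5 = 8: count[8] becomes 1
p_6 = 9: count[9] becomes 1
p_7 = 8: count[8] becomes 2
p_8 = 1: count[1] becomes 3
p_9 = 8: count[8] becomes 3
Degrees (1 + count): deg[1]=1+3=4, deg[2]=1+0=1, deg[3]=1+0=1, deg[4]=1+0=1, deg[5]=1+0=1, deg[6]=1+2=3, deg[7]=1+0=1, deg[8]=1+3=4, deg[9]=1+1=2, deg[10]=1+0=1, deg[11]=1+0=1

Answer: 4 1 1 1 1 3 1 4 2 1 1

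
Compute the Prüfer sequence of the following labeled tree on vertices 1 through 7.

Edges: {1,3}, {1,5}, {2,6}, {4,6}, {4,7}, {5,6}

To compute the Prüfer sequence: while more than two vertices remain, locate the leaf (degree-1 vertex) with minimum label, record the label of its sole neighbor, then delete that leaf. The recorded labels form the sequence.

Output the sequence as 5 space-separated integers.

Step 1: leaves = {2,3,7}. Remove smallest leaf 2, emit neighbor 6.
Step 2: leaves = {3,7}. Remove smallest leaf 3, emit neighbor 1.
Step 3: leaves = {1,7}. Remove smallest leaf 1, emit neighbor 5.
Step 4: leaves = {5,7}. Remove smallest leaf 5, emit neighbor 6.
Step 5: leaves = {6,7}. Remove smallest leaf 6, emit neighbor 4.
Done: 2 vertices remain (4, 7). Sequence = [6 1 5 6 4]

Answer: 6 1 5 6 4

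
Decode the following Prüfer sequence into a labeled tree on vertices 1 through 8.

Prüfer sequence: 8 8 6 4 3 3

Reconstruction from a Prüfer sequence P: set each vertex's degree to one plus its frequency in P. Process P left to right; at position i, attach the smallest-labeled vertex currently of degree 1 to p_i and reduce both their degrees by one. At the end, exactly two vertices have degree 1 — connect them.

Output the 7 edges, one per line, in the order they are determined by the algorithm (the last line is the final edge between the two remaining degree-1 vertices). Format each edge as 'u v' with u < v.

Answer: 1 8
2 8
5 6
4 6
3 4
3 7
3 8

Derivation:
Initial degrees: {1:1, 2:1, 3:3, 4:2, 5:1, 6:2, 7:1, 8:3}
Step 1: smallest deg-1 vertex = 1, p_1 = 8. Add edge {1,8}. Now deg[1]=0, deg[8]=2.
Step 2: smallest deg-1 vertex = 2, p_2 = 8. Add edge {2,8}. Now deg[2]=0, deg[8]=1.
Step 3: smallest deg-1 vertex = 5, p_3 = 6. Add edge {5,6}. Now deg[5]=0, deg[6]=1.
Step 4: smallest deg-1 vertex = 6, p_4 = 4. Add edge {4,6}. Now deg[6]=0, deg[4]=1.
Step 5: smallest deg-1 vertex = 4, p_5 = 3. Add edge {3,4}. Now deg[4]=0, deg[3]=2.
Step 6: smallest deg-1 vertex = 7, p_6 = 3. Add edge {3,7}. Now deg[7]=0, deg[3]=1.
Final: two remaining deg-1 vertices are 3, 8. Add edge {3,8}.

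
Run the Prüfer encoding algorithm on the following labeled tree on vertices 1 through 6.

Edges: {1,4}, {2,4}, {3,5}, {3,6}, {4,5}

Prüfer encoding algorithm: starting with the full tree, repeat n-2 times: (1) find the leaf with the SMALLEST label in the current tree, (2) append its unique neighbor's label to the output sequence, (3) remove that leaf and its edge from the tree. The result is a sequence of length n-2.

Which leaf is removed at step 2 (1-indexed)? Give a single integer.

Answer: 2

Derivation:
Step 1: current leaves = {1,2,6}. Remove leaf 1 (neighbor: 4).
Step 2: current leaves = {2,6}. Remove leaf 2 (neighbor: 4).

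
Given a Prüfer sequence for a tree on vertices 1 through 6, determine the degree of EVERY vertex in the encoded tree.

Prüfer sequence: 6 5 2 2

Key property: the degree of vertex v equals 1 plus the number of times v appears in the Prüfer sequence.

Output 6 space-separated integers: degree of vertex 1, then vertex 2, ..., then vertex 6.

Answer: 1 3 1 1 2 2

Derivation:
p_1 = 6: count[6] becomes 1
p_2 = 5: count[5] becomes 1
p_3 = 2: count[2] becomes 1
p_4 = 2: count[2] becomes 2
Degrees (1 + count): deg[1]=1+0=1, deg[2]=1+2=3, deg[3]=1+0=1, deg[4]=1+0=1, deg[5]=1+1=2, deg[6]=1+1=2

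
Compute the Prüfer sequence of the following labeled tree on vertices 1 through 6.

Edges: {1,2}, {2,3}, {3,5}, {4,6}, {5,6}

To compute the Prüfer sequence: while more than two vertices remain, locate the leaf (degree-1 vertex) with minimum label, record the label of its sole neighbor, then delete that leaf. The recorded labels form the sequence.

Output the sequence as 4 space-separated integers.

Answer: 2 3 5 6

Derivation:
Step 1: leaves = {1,4}. Remove smallest leaf 1, emit neighbor 2.
Step 2: leaves = {2,4}. Remove smallest leaf 2, emit neighbor 3.
Step 3: leaves = {3,4}. Remove smallest leaf 3, emit neighbor 5.
Step 4: leaves = {4,5}. Remove smallest leaf 4, emit neighbor 6.
Done: 2 vertices remain (5, 6). Sequence = [2 3 5 6]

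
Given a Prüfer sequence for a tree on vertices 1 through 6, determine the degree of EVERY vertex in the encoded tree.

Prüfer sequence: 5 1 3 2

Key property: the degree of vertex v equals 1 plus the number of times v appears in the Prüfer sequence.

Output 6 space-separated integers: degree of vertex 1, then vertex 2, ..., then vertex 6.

p_1 = 5: count[5] becomes 1
p_2 = 1: count[1] becomes 1
p_3 = 3: count[3] becomes 1
p_4 = 2: count[2] becomes 1
Degrees (1 + count): deg[1]=1+1=2, deg[2]=1+1=2, deg[3]=1+1=2, deg[4]=1+0=1, deg[5]=1+1=2, deg[6]=1+0=1

Answer: 2 2 2 1 2 1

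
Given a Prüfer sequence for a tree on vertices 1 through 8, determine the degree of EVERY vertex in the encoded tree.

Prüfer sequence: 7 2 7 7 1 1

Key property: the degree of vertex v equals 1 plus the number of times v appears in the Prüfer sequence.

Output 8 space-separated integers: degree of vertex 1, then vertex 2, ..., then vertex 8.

Answer: 3 2 1 1 1 1 4 1

Derivation:
p_1 = 7: count[7] becomes 1
p_2 = 2: count[2] becomes 1
p_3 = 7: count[7] becomes 2
p_4 = 7: count[7] becomes 3
p_5 = 1: count[1] becomes 1
p_6 = 1: count[1] becomes 2
Degrees (1 + count): deg[1]=1+2=3, deg[2]=1+1=2, deg[3]=1+0=1, deg[4]=1+0=1, deg[5]=1+0=1, deg[6]=1+0=1, deg[7]=1+3=4, deg[8]=1+0=1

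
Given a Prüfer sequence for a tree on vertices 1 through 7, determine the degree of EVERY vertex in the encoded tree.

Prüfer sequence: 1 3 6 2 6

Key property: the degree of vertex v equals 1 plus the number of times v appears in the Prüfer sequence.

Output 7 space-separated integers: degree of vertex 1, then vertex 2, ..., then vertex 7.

Answer: 2 2 2 1 1 3 1

Derivation:
p_1 = 1: count[1] becomes 1
p_2 = 3: count[3] becomes 1
p_3 = 6: count[6] becomes 1
p_4 = 2: count[2] becomes 1
p_5 = 6: count[6] becomes 2
Degrees (1 + count): deg[1]=1+1=2, deg[2]=1+1=2, deg[3]=1+1=2, deg[4]=1+0=1, deg[5]=1+0=1, deg[6]=1+2=3, deg[7]=1+0=1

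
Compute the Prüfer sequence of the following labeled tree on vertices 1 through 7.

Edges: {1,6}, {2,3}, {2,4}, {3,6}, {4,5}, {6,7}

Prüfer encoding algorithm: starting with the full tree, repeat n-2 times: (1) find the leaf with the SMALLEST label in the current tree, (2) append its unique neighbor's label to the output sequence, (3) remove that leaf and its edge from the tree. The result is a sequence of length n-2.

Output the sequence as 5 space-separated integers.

Answer: 6 4 2 3 6

Derivation:
Step 1: leaves = {1,5,7}. Remove smallest leaf 1, emit neighbor 6.
Step 2: leaves = {5,7}. Remove smallest leaf 5, emit neighbor 4.
Step 3: leaves = {4,7}. Remove smallest leaf 4, emit neighbor 2.
Step 4: leaves = {2,7}. Remove smallest leaf 2, emit neighbor 3.
Step 5: leaves = {3,7}. Remove smallest leaf 3, emit neighbor 6.
Done: 2 vertices remain (6, 7). Sequence = [6 4 2 3 6]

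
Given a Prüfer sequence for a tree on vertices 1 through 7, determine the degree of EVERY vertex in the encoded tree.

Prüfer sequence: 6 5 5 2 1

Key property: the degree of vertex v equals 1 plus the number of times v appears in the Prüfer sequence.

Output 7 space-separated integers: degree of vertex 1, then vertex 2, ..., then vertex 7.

p_1 = 6: count[6] becomes 1
p_2 = 5: count[5] becomes 1
p_3 = 5: count[5] becomes 2
p_4 = 2: count[2] becomes 1
p_5 = 1: count[1] becomes 1
Degrees (1 + count): deg[1]=1+1=2, deg[2]=1+1=2, deg[3]=1+0=1, deg[4]=1+0=1, deg[5]=1+2=3, deg[6]=1+1=2, deg[7]=1+0=1

Answer: 2 2 1 1 3 2 1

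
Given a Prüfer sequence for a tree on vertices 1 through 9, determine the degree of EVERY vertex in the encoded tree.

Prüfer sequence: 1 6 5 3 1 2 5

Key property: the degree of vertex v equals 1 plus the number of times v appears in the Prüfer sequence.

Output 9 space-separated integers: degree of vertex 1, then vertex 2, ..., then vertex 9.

p_1 = 1: count[1] becomes 1
p_2 = 6: count[6] becomes 1
p_3 = 5: count[5] becomes 1
p_4 = 3: count[3] becomes 1
p_5 = 1: count[1] becomes 2
p_6 = 2: count[2] becomes 1
p_7 = 5: count[5] becomes 2
Degrees (1 + count): deg[1]=1+2=3, deg[2]=1+1=2, deg[3]=1+1=2, deg[4]=1+0=1, deg[5]=1+2=3, deg[6]=1+1=2, deg[7]=1+0=1, deg[8]=1+0=1, deg[9]=1+0=1

Answer: 3 2 2 1 3 2 1 1 1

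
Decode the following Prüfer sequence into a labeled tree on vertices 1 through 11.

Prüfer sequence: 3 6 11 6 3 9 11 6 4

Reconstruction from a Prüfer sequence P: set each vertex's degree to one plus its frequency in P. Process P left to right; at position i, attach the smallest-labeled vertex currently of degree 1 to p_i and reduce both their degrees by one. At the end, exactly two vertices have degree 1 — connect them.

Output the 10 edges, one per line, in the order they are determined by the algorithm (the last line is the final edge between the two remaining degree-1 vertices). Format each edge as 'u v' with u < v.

Answer: 1 3
2 6
5 11
6 7
3 8
3 9
9 11
6 10
4 6
4 11

Derivation:
Initial degrees: {1:1, 2:1, 3:3, 4:2, 5:1, 6:4, 7:1, 8:1, 9:2, 10:1, 11:3}
Step 1: smallest deg-1 vertex = 1, p_1 = 3. Add edge {1,3}. Now deg[1]=0, deg[3]=2.
Step 2: smallest deg-1 vertex = 2, p_2 = 6. Add edge {2,6}. Now deg[2]=0, deg[6]=3.
Step 3: smallest deg-1 vertex = 5, p_3 = 11. Add edge {5,11}. Now deg[5]=0, deg[11]=2.
Step 4: smallest deg-1 vertex = 7, p_4 = 6. Add edge {6,7}. Now deg[7]=0, deg[6]=2.
Step 5: smallest deg-1 vertex = 8, p_5 = 3. Add edge {3,8}. Now deg[8]=0, deg[3]=1.
Step 6: smallest deg-1 vertex = 3, p_6 = 9. Add edge {3,9}. Now deg[3]=0, deg[9]=1.
Step 7: smallest deg-1 vertex = 9, p_7 = 11. Add edge {9,11}. Now deg[9]=0, deg[11]=1.
Step 8: smallest deg-1 vertex = 10, p_8 = 6. Add edge {6,10}. Now deg[10]=0, deg[6]=1.
Step 9: smallest deg-1 vertex = 6, p_9 = 4. Add edge {4,6}. Now deg[6]=0, deg[4]=1.
Final: two remaining deg-1 vertices are 4, 11. Add edge {4,11}.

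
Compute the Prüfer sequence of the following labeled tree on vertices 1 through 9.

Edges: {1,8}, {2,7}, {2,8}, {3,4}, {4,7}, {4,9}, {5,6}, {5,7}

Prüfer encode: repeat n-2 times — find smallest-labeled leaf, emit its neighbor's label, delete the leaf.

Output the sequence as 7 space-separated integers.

Step 1: leaves = {1,3,6,9}. Remove smallest leaf 1, emit neighbor 8.
Step 2: leaves = {3,6,8,9}. Remove smallest leaf 3, emit neighbor 4.
Step 3: leaves = {6,8,9}. Remove smallest leaf 6, emit neighbor 5.
Step 4: leaves = {5,8,9}. Remove smallest leaf 5, emit neighbor 7.
Step 5: leaves = {8,9}. Remove smallest leaf 8, emit neighbor 2.
Step 6: leaves = {2,9}. Remove smallest leaf 2, emit neighbor 7.
Step 7: leaves = {7,9}. Remove smallest leaf 7, emit neighbor 4.
Done: 2 vertices remain (4, 9). Sequence = [8 4 5 7 2 7 4]

Answer: 8 4 5 7 2 7 4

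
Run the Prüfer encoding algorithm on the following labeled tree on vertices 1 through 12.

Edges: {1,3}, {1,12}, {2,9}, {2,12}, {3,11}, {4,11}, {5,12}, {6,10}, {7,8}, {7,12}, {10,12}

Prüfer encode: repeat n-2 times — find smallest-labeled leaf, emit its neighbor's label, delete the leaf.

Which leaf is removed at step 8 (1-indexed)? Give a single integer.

Step 1: current leaves = {4,5,6,8,9}. Remove leaf 4 (neighbor: 11).
Step 2: current leaves = {5,6,8,9,11}. Remove leaf 5 (neighbor: 12).
Step 3: current leaves = {6,8,9,11}. Remove leaf 6 (neighbor: 10).
Step 4: current leaves = {8,9,10,11}. Remove leaf 8 (neighbor: 7).
Step 5: current leaves = {7,9,10,11}. Remove leaf 7 (neighbor: 12).
Step 6: current leaves = {9,10,11}. Remove leaf 9 (neighbor: 2).
Step 7: current leaves = {2,10,11}. Remove leaf 2 (neighbor: 12).
Step 8: current leaves = {10,11}. Remove leaf 10 (neighbor: 12).

Answer: 10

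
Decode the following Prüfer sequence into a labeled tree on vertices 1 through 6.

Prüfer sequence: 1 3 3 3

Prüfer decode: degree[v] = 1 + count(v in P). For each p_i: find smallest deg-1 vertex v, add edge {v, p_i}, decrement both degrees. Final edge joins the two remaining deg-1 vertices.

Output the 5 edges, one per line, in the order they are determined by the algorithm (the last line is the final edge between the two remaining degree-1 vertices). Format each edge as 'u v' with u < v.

Answer: 1 2
1 3
3 4
3 5
3 6

Derivation:
Initial degrees: {1:2, 2:1, 3:4, 4:1, 5:1, 6:1}
Step 1: smallest deg-1 vertex = 2, p_1 = 1. Add edge {1,2}. Now deg[2]=0, deg[1]=1.
Step 2: smallest deg-1 vertex = 1, p_2 = 3. Add edge {1,3}. Now deg[1]=0, deg[3]=3.
Step 3: smallest deg-1 vertex = 4, p_3 = 3. Add edge {3,4}. Now deg[4]=0, deg[3]=2.
Step 4: smallest deg-1 vertex = 5, p_4 = 3. Add edge {3,5}. Now deg[5]=0, deg[3]=1.
Final: two remaining deg-1 vertices are 3, 6. Add edge {3,6}.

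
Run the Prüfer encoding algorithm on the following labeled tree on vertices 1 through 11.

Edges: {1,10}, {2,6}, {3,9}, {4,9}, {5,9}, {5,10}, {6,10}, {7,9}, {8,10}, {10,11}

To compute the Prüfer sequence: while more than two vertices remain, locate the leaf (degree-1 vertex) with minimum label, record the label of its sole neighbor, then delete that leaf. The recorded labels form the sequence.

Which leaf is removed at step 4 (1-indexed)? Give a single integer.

Answer: 4

Derivation:
Step 1: current leaves = {1,2,3,4,7,8,11}. Remove leaf 1 (neighbor: 10).
Step 2: current leaves = {2,3,4,7,8,11}. Remove leaf 2 (neighbor: 6).
Step 3: current leaves = {3,4,6,7,8,11}. Remove leaf 3 (neighbor: 9).
Step 4: current leaves = {4,6,7,8,11}. Remove leaf 4 (neighbor: 9).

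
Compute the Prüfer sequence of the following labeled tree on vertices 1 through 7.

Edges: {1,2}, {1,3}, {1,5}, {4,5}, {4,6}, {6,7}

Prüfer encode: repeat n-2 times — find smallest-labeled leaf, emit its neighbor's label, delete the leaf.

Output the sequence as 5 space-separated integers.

Answer: 1 1 5 4 6

Derivation:
Step 1: leaves = {2,3,7}. Remove smallest leaf 2, emit neighbor 1.
Step 2: leaves = {3,7}. Remove smallest leaf 3, emit neighbor 1.
Step 3: leaves = {1,7}. Remove smallest leaf 1, emit neighbor 5.
Step 4: leaves = {5,7}. Remove smallest leaf 5, emit neighbor 4.
Step 5: leaves = {4,7}. Remove smallest leaf 4, emit neighbor 6.
Done: 2 vertices remain (6, 7). Sequence = [1 1 5 4 6]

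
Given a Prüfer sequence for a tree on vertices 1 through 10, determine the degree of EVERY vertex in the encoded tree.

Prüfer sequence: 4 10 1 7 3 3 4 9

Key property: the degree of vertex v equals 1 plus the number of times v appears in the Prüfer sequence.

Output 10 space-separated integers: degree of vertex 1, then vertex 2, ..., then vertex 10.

p_1 = 4: count[4] becomes 1
p_2 = 10: count[10] becomes 1
p_3 = 1: count[1] becomes 1
p_4 = 7: count[7] becomes 1
p_5 = 3: count[3] becomes 1
p_6 = 3: count[3] becomes 2
p_7 = 4: count[4] becomes 2
p_8 = 9: count[9] becomes 1
Degrees (1 + count): deg[1]=1+1=2, deg[2]=1+0=1, deg[3]=1+2=3, deg[4]=1+2=3, deg[5]=1+0=1, deg[6]=1+0=1, deg[7]=1+1=2, deg[8]=1+0=1, deg[9]=1+1=2, deg[10]=1+1=2

Answer: 2 1 3 3 1 1 2 1 2 2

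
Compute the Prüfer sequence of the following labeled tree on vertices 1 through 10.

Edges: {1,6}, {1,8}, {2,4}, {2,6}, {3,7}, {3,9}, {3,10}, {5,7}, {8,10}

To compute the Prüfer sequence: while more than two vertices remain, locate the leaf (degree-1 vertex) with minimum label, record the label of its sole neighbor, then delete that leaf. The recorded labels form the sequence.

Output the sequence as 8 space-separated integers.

Answer: 2 6 7 1 8 3 10 3

Derivation:
Step 1: leaves = {4,5,9}. Remove smallest leaf 4, emit neighbor 2.
Step 2: leaves = {2,5,9}. Remove smallest leaf 2, emit neighbor 6.
Step 3: leaves = {5,6,9}. Remove smallest leaf 5, emit neighbor 7.
Step 4: leaves = {6,7,9}. Remove smallest leaf 6, emit neighbor 1.
Step 5: leaves = {1,7,9}. Remove smallest leaf 1, emit neighbor 8.
Step 6: leaves = {7,8,9}. Remove smallest leaf 7, emit neighbor 3.
Step 7: leaves = {8,9}. Remove smallest leaf 8, emit neighbor 10.
Step 8: leaves = {9,10}. Remove smallest leaf 9, emit neighbor 3.
Done: 2 vertices remain (3, 10). Sequence = [2 6 7 1 8 3 10 3]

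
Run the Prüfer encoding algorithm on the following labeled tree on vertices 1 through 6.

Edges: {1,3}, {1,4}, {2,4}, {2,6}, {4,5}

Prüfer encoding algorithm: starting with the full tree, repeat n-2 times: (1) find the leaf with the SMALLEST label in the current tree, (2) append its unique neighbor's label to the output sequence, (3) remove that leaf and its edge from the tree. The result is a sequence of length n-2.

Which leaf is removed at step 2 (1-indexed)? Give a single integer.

Step 1: current leaves = {3,5,6}. Remove leaf 3 (neighbor: 1).
Step 2: current leaves = {1,5,6}. Remove leaf 1 (neighbor: 4).

Answer: 1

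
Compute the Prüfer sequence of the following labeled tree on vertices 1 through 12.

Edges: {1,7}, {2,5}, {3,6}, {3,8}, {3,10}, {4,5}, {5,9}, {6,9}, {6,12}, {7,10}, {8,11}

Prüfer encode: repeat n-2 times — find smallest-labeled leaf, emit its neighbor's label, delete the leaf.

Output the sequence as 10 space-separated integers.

Answer: 7 5 5 9 10 6 3 8 3 6

Derivation:
Step 1: leaves = {1,2,4,11,12}. Remove smallest leaf 1, emit neighbor 7.
Step 2: leaves = {2,4,7,11,12}. Remove smallest leaf 2, emit neighbor 5.
Step 3: leaves = {4,7,11,12}. Remove smallest leaf 4, emit neighbor 5.
Step 4: leaves = {5,7,11,12}. Remove smallest leaf 5, emit neighbor 9.
Step 5: leaves = {7,9,11,12}. Remove smallest leaf 7, emit neighbor 10.
Step 6: leaves = {9,10,11,12}. Remove smallest leaf 9, emit neighbor 6.
Step 7: leaves = {10,11,12}. Remove smallest leaf 10, emit neighbor 3.
Step 8: leaves = {11,12}. Remove smallest leaf 11, emit neighbor 8.
Step 9: leaves = {8,12}. Remove smallest leaf 8, emit neighbor 3.
Step 10: leaves = {3,12}. Remove smallest leaf 3, emit neighbor 6.
Done: 2 vertices remain (6, 12). Sequence = [7 5 5 9 10 6 3 8 3 6]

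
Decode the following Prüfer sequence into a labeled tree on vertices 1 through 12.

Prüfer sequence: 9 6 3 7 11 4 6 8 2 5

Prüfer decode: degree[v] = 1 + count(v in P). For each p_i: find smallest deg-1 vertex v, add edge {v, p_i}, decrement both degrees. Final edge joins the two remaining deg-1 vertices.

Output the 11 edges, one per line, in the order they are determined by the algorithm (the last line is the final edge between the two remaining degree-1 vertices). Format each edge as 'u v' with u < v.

Answer: 1 9
6 9
3 10
3 7
7 11
4 11
4 6
6 8
2 8
2 5
5 12

Derivation:
Initial degrees: {1:1, 2:2, 3:2, 4:2, 5:2, 6:3, 7:2, 8:2, 9:2, 10:1, 11:2, 12:1}
Step 1: smallest deg-1 vertex = 1, p_1 = 9. Add edge {1,9}. Now deg[1]=0, deg[9]=1.
Step 2: smallest deg-1 vertex = 9, p_2 = 6. Add edge {6,9}. Now deg[9]=0, deg[6]=2.
Step 3: smallest deg-1 vertex = 10, p_3 = 3. Add edge {3,10}. Now deg[10]=0, deg[3]=1.
Step 4: smallest deg-1 vertex = 3, p_4 = 7. Add edge {3,7}. Now deg[3]=0, deg[7]=1.
Step 5: smallest deg-1 vertex = 7, p_5 = 11. Add edge {7,11}. Now deg[7]=0, deg[11]=1.
Step 6: smallest deg-1 vertex = 11, p_6 = 4. Add edge {4,11}. Now deg[11]=0, deg[4]=1.
Step 7: smallest deg-1 vertex = 4, p_7 = 6. Add edge {4,6}. Now deg[4]=0, deg[6]=1.
Step 8: smallest deg-1 vertex = 6, p_8 = 8. Add edge {6,8}. Now deg[6]=0, deg[8]=1.
Step 9: smallest deg-1 vertex = 8, p_9 = 2. Add edge {2,8}. Now deg[8]=0, deg[2]=1.
Step 10: smallest deg-1 vertex = 2, p_10 = 5. Add edge {2,5}. Now deg[2]=0, deg[5]=1.
Final: two remaining deg-1 vertices are 5, 12. Add edge {5,12}.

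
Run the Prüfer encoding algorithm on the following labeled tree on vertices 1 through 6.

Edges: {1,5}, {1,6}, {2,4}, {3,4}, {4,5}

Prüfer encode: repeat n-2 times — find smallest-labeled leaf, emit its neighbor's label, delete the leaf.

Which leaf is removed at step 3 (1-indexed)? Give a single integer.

Answer: 4

Derivation:
Step 1: current leaves = {2,3,6}. Remove leaf 2 (neighbor: 4).
Step 2: current leaves = {3,6}. Remove leaf 3 (neighbor: 4).
Step 3: current leaves = {4,6}. Remove leaf 4 (neighbor: 5).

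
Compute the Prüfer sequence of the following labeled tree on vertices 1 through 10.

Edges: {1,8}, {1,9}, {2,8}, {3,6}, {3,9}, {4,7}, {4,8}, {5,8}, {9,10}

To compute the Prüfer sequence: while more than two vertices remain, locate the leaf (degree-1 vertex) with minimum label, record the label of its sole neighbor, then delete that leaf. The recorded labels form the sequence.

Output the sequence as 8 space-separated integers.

Answer: 8 8 3 9 4 8 1 9

Derivation:
Step 1: leaves = {2,5,6,7,10}. Remove smallest leaf 2, emit neighbor 8.
Step 2: leaves = {5,6,7,10}. Remove smallest leaf 5, emit neighbor 8.
Step 3: leaves = {6,7,10}. Remove smallest leaf 6, emit neighbor 3.
Step 4: leaves = {3,7,10}. Remove smallest leaf 3, emit neighbor 9.
Step 5: leaves = {7,10}. Remove smallest leaf 7, emit neighbor 4.
Step 6: leaves = {4,10}. Remove smallest leaf 4, emit neighbor 8.
Step 7: leaves = {8,10}. Remove smallest leaf 8, emit neighbor 1.
Step 8: leaves = {1,10}. Remove smallest leaf 1, emit neighbor 9.
Done: 2 vertices remain (9, 10). Sequence = [8 8 3 9 4 8 1 9]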